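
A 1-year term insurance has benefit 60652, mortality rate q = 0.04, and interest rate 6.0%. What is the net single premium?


NSP = benefit * q * v
v = 1/(1+i) = 0.943396
NSP = 60652 * 0.04 * 0.943396
= 2288.7547


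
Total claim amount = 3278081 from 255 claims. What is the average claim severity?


severity = total / number
= 3278081 / 255
= 12855.2196


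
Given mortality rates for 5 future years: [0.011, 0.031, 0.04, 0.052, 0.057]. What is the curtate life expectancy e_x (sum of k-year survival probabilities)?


e_x = sum_{k=1}^{n} k_p_x
k_p_x values:
  1_p_x = 0.989
  2_p_x = 0.958341
  3_p_x = 0.920007
  4_p_x = 0.872167
  5_p_x = 0.822453
e_x = 4.562


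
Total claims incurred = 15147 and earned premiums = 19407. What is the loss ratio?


Loss ratio = claims / premiums
= 15147 / 19407
= 0.7805


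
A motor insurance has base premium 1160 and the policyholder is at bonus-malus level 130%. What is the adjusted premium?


adjusted = base * BM_level / 100
= 1160 * 130 / 100
= 1160 * 1.3
= 1508.0


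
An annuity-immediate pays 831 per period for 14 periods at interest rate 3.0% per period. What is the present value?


PV = PMT * (1 - (1+i)^(-n)) / i
= 831 * (1 - (1+0.03)^(-14)) / 0.03
= 831 * (1 - 0.661118) / 0.03
= 831 * 11.296073
= 9387.0368


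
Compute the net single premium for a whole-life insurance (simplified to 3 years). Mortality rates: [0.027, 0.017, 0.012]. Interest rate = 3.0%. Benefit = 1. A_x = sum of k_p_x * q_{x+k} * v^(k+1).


v = 0.970874
Year 0: k_p_x=1.0, q=0.027, term=0.026214
Year 1: k_p_x=0.973, q=0.017, term=0.015591
Year 2: k_p_x=0.956459, q=0.012, term=0.010504
A_x = 0.0523


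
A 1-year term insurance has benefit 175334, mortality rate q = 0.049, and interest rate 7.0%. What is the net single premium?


NSP = benefit * q * v
v = 1/(1+i) = 0.934579
NSP = 175334 * 0.049 * 0.934579
= 8029.314


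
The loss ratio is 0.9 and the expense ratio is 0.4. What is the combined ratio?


Combined ratio = loss ratio + expense ratio
= 0.9 + 0.4
= 1.3


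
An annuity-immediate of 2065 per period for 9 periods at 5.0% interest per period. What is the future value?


FV = PMT * ((1+i)^n - 1) / i
= 2065 * ((1.05)^9 - 1) / 0.05
= 2065 * (1.551328 - 1) / 0.05
= 22769.8553


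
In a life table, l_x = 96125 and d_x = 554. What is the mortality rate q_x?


q_x = d_x / l_x
= 554 / 96125
= 0.0058


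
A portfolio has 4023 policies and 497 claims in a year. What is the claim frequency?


frequency = claims / policies
= 497 / 4023
= 0.1235


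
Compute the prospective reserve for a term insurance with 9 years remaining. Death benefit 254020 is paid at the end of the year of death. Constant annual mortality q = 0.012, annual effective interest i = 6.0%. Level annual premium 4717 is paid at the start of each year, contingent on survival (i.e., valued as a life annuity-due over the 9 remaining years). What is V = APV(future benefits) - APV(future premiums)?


v = 1/(1+i) = 0.943396
APV(future benefits) per unit = sum_{k=0}^{8} k_p_x * q * v^(k+1) = 0.078174
APV(future benefits) = 254020 * 0.078174 = 19857.6983
Life annuity-due factor ä_{x:9} = sum_{k=0}^{8} k_p_x * v^k = 6.905349
APV(future premiums) = 4717 * 6.905349 = 32572.53
V = 19857.6983 - 32572.53
= -12714.8317


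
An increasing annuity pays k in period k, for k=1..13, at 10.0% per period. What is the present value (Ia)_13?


(Ia)_n = sum_{k=1}^{n} k * v^k, v = 1/(1+i)
v = 0.909091
Sum computed term by term:
(Ia)_13 = 40.4805


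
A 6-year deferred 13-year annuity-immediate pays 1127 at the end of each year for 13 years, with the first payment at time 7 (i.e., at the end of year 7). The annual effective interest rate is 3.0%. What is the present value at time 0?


PV at time 6 of the 13-year annuity-immediate:
a_n = 1127 * (1-(1+0.03)^(-13))/0.03 = 11985.5947
Discount back 6 years to time 0:
PV = 11985.5947 * (1+0.03)^(-6)
= 11985.5947 * 0.837484
= 10037.7468


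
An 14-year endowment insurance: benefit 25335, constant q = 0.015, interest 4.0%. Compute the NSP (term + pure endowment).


Term component = 3680.3825
Pure endowment = 14_p_x * v^14 * benefit = 0.809296 * 0.577475 * 25335 = 11840.264
NSP = 15520.6465


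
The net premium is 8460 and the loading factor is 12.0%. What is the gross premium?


Gross = net * (1 + loading)
= 8460 * (1 + 0.12)
= 8460 * 1.12
= 9475.2


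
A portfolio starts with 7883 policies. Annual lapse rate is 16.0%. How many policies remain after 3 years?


remaining = initial * (1 - lapse)^years
= 7883 * (1 - 0.16)^3
= 7883 * 0.592704
= 4672.2856


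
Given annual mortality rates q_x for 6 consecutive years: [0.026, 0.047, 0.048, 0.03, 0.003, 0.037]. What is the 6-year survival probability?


p_k = 1 - q_k for each year
Survival = product of (1 - q_k)
= 0.974 * 0.953 * 0.952 * 0.97 * 0.997 * 0.963
= 0.823


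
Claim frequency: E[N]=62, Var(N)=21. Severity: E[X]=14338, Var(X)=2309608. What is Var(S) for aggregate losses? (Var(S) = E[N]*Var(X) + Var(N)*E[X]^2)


Var(S) = E[N]*Var(X) + Var(N)*E[X]^2
= 62*2309608 + 21*14338^2
= 143195696 + 4317143124
= 4.4603e+09


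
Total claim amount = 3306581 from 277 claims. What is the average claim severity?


severity = total / number
= 3306581 / 277
= 11937.1155


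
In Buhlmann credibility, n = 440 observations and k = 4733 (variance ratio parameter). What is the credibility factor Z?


Z = n / (n + k)
= 440 / (440 + 4733)
= 440 / 5173
= 0.0851


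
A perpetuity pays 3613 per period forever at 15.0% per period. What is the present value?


PV = PMT / i
= 3613 / 0.15
= 24086.6667


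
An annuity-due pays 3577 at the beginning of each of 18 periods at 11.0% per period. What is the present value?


PV_due = PMT * (1-(1+i)^(-n))/i * (1+i)
PV_immediate = 27548.6825
PV_due = 27548.6825 * 1.11
= 30579.0376


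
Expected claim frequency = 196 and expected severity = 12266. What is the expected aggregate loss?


E[S] = E[N] * E[X]
= 196 * 12266
= 2.4041e+06


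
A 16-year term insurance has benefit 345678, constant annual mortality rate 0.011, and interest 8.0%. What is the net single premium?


NSP = benefit * sum_{k=0}^{n-1} k_p_x * q * v^(k+1)
With constant q=0.011, v=0.925926
Sum = 0.091319
NSP = 345678 * 0.091319
= 31566.836


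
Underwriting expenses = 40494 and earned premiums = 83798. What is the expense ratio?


Expense ratio = expenses / premiums
= 40494 / 83798
= 0.4832


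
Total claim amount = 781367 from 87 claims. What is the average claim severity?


severity = total / number
= 781367 / 87
= 8981.2299


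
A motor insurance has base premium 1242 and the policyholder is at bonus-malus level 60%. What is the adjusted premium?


adjusted = base * BM_level / 100
= 1242 * 60 / 100
= 1242 * 0.6
= 745.2


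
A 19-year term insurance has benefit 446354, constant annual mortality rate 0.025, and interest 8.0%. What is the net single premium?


NSP = benefit * sum_{k=0}^{n-1} k_p_x * q * v^(k+1)
With constant q=0.025, v=0.925926
Sum = 0.203993
NSP = 446354 * 0.203993
= 91052.9453


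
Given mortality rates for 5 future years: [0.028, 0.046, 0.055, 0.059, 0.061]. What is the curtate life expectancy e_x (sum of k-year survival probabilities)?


e_x = sum_{k=1}^{n} k_p_x
k_p_x values:
  1_p_x = 0.972
  2_p_x = 0.927288
  3_p_x = 0.876287
  4_p_x = 0.824586
  5_p_x = 0.774286
e_x = 4.3744


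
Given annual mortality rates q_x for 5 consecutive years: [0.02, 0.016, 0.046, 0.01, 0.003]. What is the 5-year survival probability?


p_k = 1 - q_k for each year
Survival = product of (1 - q_k)
= 0.98 * 0.984 * 0.954 * 0.99 * 0.997
= 0.908


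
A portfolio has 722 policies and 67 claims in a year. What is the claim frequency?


frequency = claims / policies
= 67 / 722
= 0.0928


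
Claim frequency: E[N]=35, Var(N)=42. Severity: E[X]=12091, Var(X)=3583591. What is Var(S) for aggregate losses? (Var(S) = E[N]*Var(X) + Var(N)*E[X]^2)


Var(S) = E[N]*Var(X) + Var(N)*E[X]^2
= 35*3583591 + 42*12091^2
= 125425685 + 6140075802
= 6.2655e+09


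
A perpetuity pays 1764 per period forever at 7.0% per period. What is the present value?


PV = PMT / i
= 1764 / 0.07
= 25200.0


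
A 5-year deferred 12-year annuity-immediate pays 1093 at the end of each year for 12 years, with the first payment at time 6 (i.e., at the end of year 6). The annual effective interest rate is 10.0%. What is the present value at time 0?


PV at time 5 of the 12-year annuity-immediate:
a_n = 1093 * (1-(1+0.1)^(-12))/0.1 = 7447.3652
Discount back 5 years to time 0:
PV = 7447.3652 * (1+0.1)^(-5)
= 7447.3652 * 0.620921
= 4624.2278


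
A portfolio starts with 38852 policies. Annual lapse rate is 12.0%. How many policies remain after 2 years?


remaining = initial * (1 - lapse)^years
= 38852 * (1 - 0.12)^2
= 38852 * 0.7744
= 30086.9888


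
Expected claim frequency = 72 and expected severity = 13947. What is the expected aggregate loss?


E[S] = E[N] * E[X]
= 72 * 13947
= 1.0042e+06


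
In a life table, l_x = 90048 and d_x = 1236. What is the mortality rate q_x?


q_x = d_x / l_x
= 1236 / 90048
= 0.0137


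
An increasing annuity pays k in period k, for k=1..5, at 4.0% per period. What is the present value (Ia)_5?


(Ia)_n = sum_{k=1}^{n} k * v^k, v = 1/(1+i)
v = 0.961538
Sum computed term by term:
(Ia)_5 = 13.0065


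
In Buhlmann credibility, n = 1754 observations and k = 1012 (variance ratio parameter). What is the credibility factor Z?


Z = n / (n + k)
= 1754 / (1754 + 1012)
= 1754 / 2766
= 0.6341


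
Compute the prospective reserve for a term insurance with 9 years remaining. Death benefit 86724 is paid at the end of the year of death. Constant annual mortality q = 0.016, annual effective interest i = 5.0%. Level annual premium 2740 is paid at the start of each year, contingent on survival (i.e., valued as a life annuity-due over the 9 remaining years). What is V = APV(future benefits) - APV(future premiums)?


v = 1/(1+i) = 0.952381
APV(future benefits) per unit = sum_{k=0}^{8} k_p_x * q * v^(k+1) = 0.10727
APV(future benefits) = 86724 * 0.10727 = 9302.9224
Life annuity-due factor ä_{x:9} = sum_{k=0}^{8} k_p_x * v^k = 7.039623
APV(future premiums) = 2740 * 7.039623 = 19288.5675
V = 9302.9224 - 19288.5675
= -9985.6451


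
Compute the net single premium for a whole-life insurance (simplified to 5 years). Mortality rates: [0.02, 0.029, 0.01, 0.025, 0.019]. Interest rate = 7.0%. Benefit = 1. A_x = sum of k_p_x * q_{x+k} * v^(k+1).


v = 0.934579
Year 0: k_p_x=1.0, q=0.02, term=0.018692
Year 1: k_p_x=0.98, q=0.029, term=0.024823
Year 2: k_p_x=0.95158, q=0.01, term=0.007768
Year 3: k_p_x=0.942064, q=0.025, term=0.017967
Year 4: k_p_x=0.918513, q=0.019, term=0.012443
A_x = 0.0817


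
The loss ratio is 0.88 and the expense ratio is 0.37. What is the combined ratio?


Combined ratio = loss ratio + expense ratio
= 0.88 + 0.37
= 1.25


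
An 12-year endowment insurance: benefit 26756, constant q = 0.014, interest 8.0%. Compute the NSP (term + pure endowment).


Term component = 2648.7737
Pure endowment = 12_p_x * v^12 * benefit = 0.844351 * 0.397114 * 26756 = 8971.3769
NSP = 11620.1505


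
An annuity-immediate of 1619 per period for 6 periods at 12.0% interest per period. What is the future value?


FV = PMT * ((1+i)^n - 1) / i
= 1619 * ((1.12)^6 - 1) / 0.12
= 1619 * (1.973823 - 1) / 0.12
= 13138.4911


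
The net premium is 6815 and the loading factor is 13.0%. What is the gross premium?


Gross = net * (1 + loading)
= 6815 * (1 + 0.13)
= 6815 * 1.13
= 7700.95


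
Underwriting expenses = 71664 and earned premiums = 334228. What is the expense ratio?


Expense ratio = expenses / premiums
= 71664 / 334228
= 0.2144


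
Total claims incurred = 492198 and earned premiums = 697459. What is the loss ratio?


Loss ratio = claims / premiums
= 492198 / 697459
= 0.7057


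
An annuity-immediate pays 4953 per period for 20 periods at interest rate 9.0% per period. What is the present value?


PV = PMT * (1 - (1+i)^(-n)) / i
= 4953 * (1 - (1+0.09)^(-20)) / 0.09
= 4953 * (1 - 0.178431) / 0.09
= 4953 * 9.128546
= 45213.6867


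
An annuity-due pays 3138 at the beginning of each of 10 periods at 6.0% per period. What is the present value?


PV_due = PMT * (1-(1+i)^(-n))/i * (1+i)
PV_immediate = 23095.9532
PV_due = 23095.9532 * 1.06
= 24481.7104


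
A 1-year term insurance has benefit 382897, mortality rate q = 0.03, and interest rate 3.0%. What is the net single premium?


NSP = benefit * q * v
v = 1/(1+i) = 0.970874
NSP = 382897 * 0.03 * 0.970874
= 11152.3398


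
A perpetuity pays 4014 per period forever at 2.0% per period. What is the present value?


PV = PMT / i
= 4014 / 0.02
= 200700.0


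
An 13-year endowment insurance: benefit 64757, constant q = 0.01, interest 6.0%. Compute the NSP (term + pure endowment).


Term component = 5444.9897
Pure endowment = 13_p_x * v^13 * benefit = 0.877521 * 0.468839 * 64757 = 26642.0723
NSP = 32087.062


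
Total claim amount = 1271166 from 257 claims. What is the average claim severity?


severity = total / number
= 1271166 / 257
= 4946.1712


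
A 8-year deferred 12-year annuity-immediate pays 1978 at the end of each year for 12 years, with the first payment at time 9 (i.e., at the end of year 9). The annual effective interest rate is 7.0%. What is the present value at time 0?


PV at time 8 of the 12-year annuity-immediate:
a_n = 1978 * (1-(1+0.07)^(-12))/0.07 = 15710.6335
Discount back 8 years to time 0:
PV = 15710.6335 * (1+0.07)^(-8)
= 15710.6335 * 0.582009
= 9143.7317


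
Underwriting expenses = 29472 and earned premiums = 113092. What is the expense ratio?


Expense ratio = expenses / premiums
= 29472 / 113092
= 0.2606


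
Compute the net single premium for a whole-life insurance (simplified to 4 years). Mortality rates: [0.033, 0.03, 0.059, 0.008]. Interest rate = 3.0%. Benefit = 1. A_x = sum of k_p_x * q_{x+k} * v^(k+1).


v = 0.970874
Year 0: k_p_x=1.0, q=0.033, term=0.032039
Year 1: k_p_x=0.967, q=0.03, term=0.027345
Year 2: k_p_x=0.93799, q=0.059, term=0.050645
Year 3: k_p_x=0.882649, q=0.008, term=0.006274
A_x = 0.1163


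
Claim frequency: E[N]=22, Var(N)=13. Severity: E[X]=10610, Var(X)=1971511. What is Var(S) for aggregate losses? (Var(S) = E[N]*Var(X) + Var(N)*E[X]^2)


Var(S) = E[N]*Var(X) + Var(N)*E[X]^2
= 22*1971511 + 13*10610^2
= 43373242 + 1463437300
= 1.5068e+09


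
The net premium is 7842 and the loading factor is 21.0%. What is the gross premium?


Gross = net * (1 + loading)
= 7842 * (1 + 0.21)
= 7842 * 1.21
= 9488.82


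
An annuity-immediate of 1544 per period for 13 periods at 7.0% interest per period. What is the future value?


FV = PMT * ((1+i)^n - 1) / i
= 1544 * ((1.07)^13 - 1) / 0.07
= 1544 * (2.409845 - 1) / 0.07
= 31097.1526


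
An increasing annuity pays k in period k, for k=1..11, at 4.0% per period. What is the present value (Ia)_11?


(Ia)_n = sum_{k=1}^{n} k * v^k, v = 1/(1+i)
v = 0.961538
Sum computed term by term:
(Ia)_11 = 49.1376


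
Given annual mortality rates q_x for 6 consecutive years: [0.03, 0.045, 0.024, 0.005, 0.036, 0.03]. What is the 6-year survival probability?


p_k = 1 - q_k for each year
Survival = product of (1 - q_k)
= 0.97 * 0.955 * 0.976 * 0.995 * 0.964 * 0.97
= 0.8412


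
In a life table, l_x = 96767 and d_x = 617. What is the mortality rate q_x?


q_x = d_x / l_x
= 617 / 96767
= 0.0064


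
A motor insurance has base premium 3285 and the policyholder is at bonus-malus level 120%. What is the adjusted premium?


adjusted = base * BM_level / 100
= 3285 * 120 / 100
= 3285 * 1.2
= 3942.0


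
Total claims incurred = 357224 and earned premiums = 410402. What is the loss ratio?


Loss ratio = claims / premiums
= 357224 / 410402
= 0.8704


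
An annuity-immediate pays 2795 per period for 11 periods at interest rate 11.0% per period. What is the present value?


PV = PMT * (1 - (1+i)^(-n)) / i
= 2795 * (1 - (1+0.11)^(-11)) / 0.11
= 2795 * (1 - 0.317283) / 0.11
= 2795 * 6.206515
= 17347.2103


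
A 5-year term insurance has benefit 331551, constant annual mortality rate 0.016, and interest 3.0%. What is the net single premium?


NSP = benefit * sum_{k=0}^{n-1} k_p_x * q * v^(k+1)
With constant q=0.016, v=0.970874
Sum = 0.071035
NSP = 331551 * 0.071035
= 23551.8482


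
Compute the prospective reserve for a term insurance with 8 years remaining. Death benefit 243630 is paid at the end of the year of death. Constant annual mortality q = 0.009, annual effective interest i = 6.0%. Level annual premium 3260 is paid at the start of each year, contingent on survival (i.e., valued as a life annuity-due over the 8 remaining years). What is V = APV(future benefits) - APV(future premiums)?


v = 1/(1+i) = 0.943396
APV(future benefits) per unit = sum_{k=0}^{7} k_p_x * q * v^(k+1) = 0.054308
APV(future benefits) = 243630 * 0.054308 = 13231.1325
Life annuity-due factor ä_{x:8} = sum_{k=0}^{7} k_p_x * v^k = 6.396312
APV(future premiums) = 3260 * 6.396312 = 20851.9756
V = 13231.1325 - 20851.9756
= -7620.8431


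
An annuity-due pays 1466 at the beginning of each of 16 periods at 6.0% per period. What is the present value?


PV_due = PMT * (1-(1+i)^(-n))/i * (1+i)
PV_immediate = 14815.2425
PV_due = 14815.2425 * 1.06
= 15704.157


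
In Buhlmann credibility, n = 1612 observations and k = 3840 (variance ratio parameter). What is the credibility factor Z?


Z = n / (n + k)
= 1612 / (1612 + 3840)
= 1612 / 5452
= 0.2957


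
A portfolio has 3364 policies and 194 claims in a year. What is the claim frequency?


frequency = claims / policies
= 194 / 3364
= 0.0577


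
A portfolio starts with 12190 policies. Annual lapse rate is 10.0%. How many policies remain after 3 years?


remaining = initial * (1 - lapse)^years
= 12190 * (1 - 0.1)^3
= 12190 * 0.729
= 8886.51


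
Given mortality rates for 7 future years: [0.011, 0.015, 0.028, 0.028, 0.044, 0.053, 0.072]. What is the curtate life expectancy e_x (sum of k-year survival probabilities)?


e_x = sum_{k=1}^{n} k_p_x
k_p_x values:
  1_p_x = 0.989
  2_p_x = 0.974165
  3_p_x = 0.946888
  4_p_x = 0.920376
  5_p_x = 0.879879
  6_p_x = 0.833245
  7_p_x = 0.773252
e_x = 6.3168


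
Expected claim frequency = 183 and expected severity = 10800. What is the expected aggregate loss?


E[S] = E[N] * E[X]
= 183 * 10800
= 1.9764e+06


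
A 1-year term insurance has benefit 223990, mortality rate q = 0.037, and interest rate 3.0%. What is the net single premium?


NSP = benefit * q * v
v = 1/(1+i) = 0.970874
NSP = 223990 * 0.037 * 0.970874
= 8046.2427


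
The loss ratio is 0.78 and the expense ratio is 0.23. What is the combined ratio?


Combined ratio = loss ratio + expense ratio
= 0.78 + 0.23
= 1.01


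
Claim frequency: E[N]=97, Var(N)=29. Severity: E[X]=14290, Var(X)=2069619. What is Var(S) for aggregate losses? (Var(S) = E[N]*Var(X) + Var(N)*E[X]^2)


Var(S) = E[N]*Var(X) + Var(N)*E[X]^2
= 97*2069619 + 29*14290^2
= 200753043 + 5921918900
= 6.1227e+09


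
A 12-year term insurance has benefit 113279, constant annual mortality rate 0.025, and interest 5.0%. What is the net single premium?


NSP = benefit * sum_{k=0}^{n-1} k_p_x * q * v^(k+1)
With constant q=0.025, v=0.952381
Sum = 0.196352
NSP = 113279 * 0.196352
= 22242.5169


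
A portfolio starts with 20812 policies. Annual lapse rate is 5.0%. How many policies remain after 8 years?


remaining = initial * (1 - lapse)^years
= 20812 * (1 - 0.05)^8
= 20812 * 0.66342
= 13807.106


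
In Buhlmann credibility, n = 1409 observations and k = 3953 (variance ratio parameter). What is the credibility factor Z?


Z = n / (n + k)
= 1409 / (1409 + 3953)
= 1409 / 5362
= 0.2628


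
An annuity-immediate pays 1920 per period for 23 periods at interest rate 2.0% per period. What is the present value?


PV = PMT * (1 - (1+i)^(-n)) / i
= 1920 * (1 - (1+0.02)^(-23)) / 0.02
= 1920 * (1 - 0.634156) / 0.02
= 1920 * 18.292204
= 35121.0319


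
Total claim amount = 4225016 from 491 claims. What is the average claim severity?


severity = total / number
= 4225016 / 491
= 8604.9206


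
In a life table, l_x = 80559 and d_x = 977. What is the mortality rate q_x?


q_x = d_x / l_x
= 977 / 80559
= 0.0121


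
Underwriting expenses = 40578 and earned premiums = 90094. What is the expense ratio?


Expense ratio = expenses / premiums
= 40578 / 90094
= 0.4504


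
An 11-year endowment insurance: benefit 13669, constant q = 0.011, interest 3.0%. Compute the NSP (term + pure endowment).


Term component = 1321.4693
Pure endowment = 11_p_x * v^11 * benefit = 0.88544 * 0.722421 * 13669 = 8743.5235
NSP = 10064.9928


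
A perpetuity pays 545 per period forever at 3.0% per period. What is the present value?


PV = PMT / i
= 545 / 0.03
= 18166.6667


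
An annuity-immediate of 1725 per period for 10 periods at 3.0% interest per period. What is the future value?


FV = PMT * ((1+i)^n - 1) / i
= 1725 * ((1.03)^10 - 1) / 0.03
= 1725 * (1.343916 - 1) / 0.03
= 19775.1918


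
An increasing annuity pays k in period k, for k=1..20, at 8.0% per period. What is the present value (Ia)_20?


(Ia)_n = sum_{k=1}^{n} k * v^k, v = 1/(1+i)
v = 0.925926
Sum computed term by term:
(Ia)_20 = 78.9079


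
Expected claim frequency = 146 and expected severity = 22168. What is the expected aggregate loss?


E[S] = E[N] * E[X]
= 146 * 22168
= 3.2365e+06


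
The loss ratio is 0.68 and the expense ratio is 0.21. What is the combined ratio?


Combined ratio = loss ratio + expense ratio
= 0.68 + 0.21
= 0.89


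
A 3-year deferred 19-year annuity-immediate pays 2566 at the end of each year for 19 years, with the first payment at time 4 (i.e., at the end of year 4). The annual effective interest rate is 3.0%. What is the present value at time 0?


PV at time 3 of the 19-year annuity-immediate:
a_n = 2566 * (1-(1+0.03)^(-19))/0.03 = 36754.8685
Discount back 3 years to time 0:
PV = 36754.8685 * (1+0.03)^(-3)
= 36754.8685 * 0.915142
= 33635.9114


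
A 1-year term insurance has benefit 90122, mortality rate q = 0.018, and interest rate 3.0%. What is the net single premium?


NSP = benefit * q * v
v = 1/(1+i) = 0.970874
NSP = 90122 * 0.018 * 0.970874
= 1574.9476


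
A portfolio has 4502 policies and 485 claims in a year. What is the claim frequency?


frequency = claims / policies
= 485 / 4502
= 0.1077


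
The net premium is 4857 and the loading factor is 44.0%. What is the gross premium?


Gross = net * (1 + loading)
= 4857 * (1 + 0.44)
= 4857 * 1.44
= 6994.08


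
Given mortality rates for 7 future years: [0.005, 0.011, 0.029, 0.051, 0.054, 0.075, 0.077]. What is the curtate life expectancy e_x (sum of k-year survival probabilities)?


e_x = sum_{k=1}^{n} k_p_x
k_p_x values:
  1_p_x = 0.995
  2_p_x = 0.984055
  3_p_x = 0.955517
  4_p_x = 0.906786
  5_p_x = 0.85782
  6_p_x = 0.793483
  7_p_x = 0.732385
e_x = 6.225


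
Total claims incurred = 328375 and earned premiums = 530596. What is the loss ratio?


Loss ratio = claims / premiums
= 328375 / 530596
= 0.6189


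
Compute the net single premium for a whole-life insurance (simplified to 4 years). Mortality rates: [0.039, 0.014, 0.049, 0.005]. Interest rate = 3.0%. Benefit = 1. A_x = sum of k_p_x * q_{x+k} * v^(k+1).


v = 0.970874
Year 0: k_p_x=1.0, q=0.039, term=0.037864
Year 1: k_p_x=0.961, q=0.014, term=0.012682
Year 2: k_p_x=0.947546, q=0.049, term=0.04249
Year 3: k_p_x=0.901116, q=0.005, term=0.004003
A_x = 0.097


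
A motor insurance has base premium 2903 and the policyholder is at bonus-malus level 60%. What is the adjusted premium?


adjusted = base * BM_level / 100
= 2903 * 60 / 100
= 2903 * 0.6
= 1741.8


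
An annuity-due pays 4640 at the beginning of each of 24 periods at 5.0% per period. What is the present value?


PV_due = PMT * (1-(1+i)^(-n))/i * (1+i)
PV_immediate = 64025.6979
PV_due = 64025.6979 * 1.05
= 67226.9828


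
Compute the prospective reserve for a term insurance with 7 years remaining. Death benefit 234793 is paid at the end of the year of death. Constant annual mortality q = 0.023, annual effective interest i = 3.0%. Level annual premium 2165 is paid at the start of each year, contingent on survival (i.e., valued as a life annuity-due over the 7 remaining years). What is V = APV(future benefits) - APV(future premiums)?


v = 1/(1+i) = 0.970874
APV(future benefits) per unit = sum_{k=0}^{6} k_p_x * q * v^(k+1) = 0.134147
APV(future benefits) = 234793 * 0.134147 = 31496.8415
Life annuity-due factor ä_{x:7} = sum_{k=0}^{6} k_p_x * v^k = 6.007465
APV(future premiums) = 2165 * 6.007465 = 13006.1617
V = 31496.8415 - 13006.1617
= 18490.6798


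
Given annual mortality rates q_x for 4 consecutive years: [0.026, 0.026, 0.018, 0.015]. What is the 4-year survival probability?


p_k = 1 - q_k for each year
Survival = product of (1 - q_k)
= 0.974 * 0.974 * 0.982 * 0.985
= 0.9176


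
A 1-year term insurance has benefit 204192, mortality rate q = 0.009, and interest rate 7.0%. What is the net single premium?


NSP = benefit * q * v
v = 1/(1+i) = 0.934579
NSP = 204192 * 0.009 * 0.934579
= 1717.5028


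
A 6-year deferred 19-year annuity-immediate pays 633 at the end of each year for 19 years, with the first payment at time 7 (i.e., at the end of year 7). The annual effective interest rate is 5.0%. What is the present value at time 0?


PV at time 6 of the 19-year annuity-immediate:
a_n = 633 * (1-(1+0.05)^(-19))/0.05 = 7650.0081
Discount back 6 years to time 0:
PV = 7650.0081 * (1+0.05)^(-6)
= 7650.0081 * 0.746215
= 5708.5538


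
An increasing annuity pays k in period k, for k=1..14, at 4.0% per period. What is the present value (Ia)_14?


(Ia)_n = sum_{k=1}^{n} k * v^k, v = 1/(1+i)
v = 0.961538
Sum computed term by term:
(Ia)_14 = 72.5249


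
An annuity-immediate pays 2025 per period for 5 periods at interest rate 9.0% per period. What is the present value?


PV = PMT * (1 - (1+i)^(-n)) / i
= 2025 * (1 - (1+0.09)^(-5)) / 0.09
= 2025 * (1 - 0.649931) / 0.09
= 2025 * 3.889651
= 7876.5438


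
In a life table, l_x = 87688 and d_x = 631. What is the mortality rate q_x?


q_x = d_x / l_x
= 631 / 87688
= 0.0072


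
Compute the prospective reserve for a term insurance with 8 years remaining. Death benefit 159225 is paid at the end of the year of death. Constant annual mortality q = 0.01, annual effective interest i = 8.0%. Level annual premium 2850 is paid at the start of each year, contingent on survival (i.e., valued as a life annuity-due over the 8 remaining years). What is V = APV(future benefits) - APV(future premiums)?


v = 1/(1+i) = 0.925926
APV(future benefits) per unit = sum_{k=0}^{7} k_p_x * q * v^(k+1) = 0.055719
APV(future benefits) = 159225 * 0.055719 = 8871.8357
Life annuity-due factor ä_{x:8} = sum_{k=0}^{7} k_p_x * v^k = 6.017637
APV(future premiums) = 2850 * 6.017637 = 17150.2656
V = 8871.8357 - 17150.2656
= -8278.4298


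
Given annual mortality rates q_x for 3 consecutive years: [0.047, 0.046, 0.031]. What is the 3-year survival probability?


p_k = 1 - q_k for each year
Survival = product of (1 - q_k)
= 0.953 * 0.954 * 0.969
= 0.881


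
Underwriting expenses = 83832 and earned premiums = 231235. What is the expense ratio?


Expense ratio = expenses / premiums
= 83832 / 231235
= 0.3625


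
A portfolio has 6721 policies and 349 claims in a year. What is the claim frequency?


frequency = claims / policies
= 349 / 6721
= 0.0519


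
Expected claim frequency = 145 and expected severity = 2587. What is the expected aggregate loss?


E[S] = E[N] * E[X]
= 145 * 2587
= 375115


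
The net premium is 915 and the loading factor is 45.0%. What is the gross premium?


Gross = net * (1 + loading)
= 915 * (1 + 0.45)
= 915 * 1.45
= 1326.75


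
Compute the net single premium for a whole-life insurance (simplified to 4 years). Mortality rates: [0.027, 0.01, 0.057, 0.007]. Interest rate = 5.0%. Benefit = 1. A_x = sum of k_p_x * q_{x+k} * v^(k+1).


v = 0.952381
Year 0: k_p_x=1.0, q=0.027, term=0.025714
Year 1: k_p_x=0.973, q=0.01, term=0.008825
Year 2: k_p_x=0.96327, q=0.057, term=0.04743
Year 3: k_p_x=0.908364, q=0.007, term=0.005231
A_x = 0.0872


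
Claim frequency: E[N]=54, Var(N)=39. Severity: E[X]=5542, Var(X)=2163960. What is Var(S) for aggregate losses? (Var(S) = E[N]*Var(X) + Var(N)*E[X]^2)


Var(S) = E[N]*Var(X) + Var(N)*E[X]^2
= 54*2163960 + 39*5542^2
= 116853840 + 1197836796
= 1.3147e+09


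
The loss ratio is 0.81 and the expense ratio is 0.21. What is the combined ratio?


Combined ratio = loss ratio + expense ratio
= 0.81 + 0.21
= 1.02


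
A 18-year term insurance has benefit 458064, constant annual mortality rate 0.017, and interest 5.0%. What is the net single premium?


NSP = benefit * sum_{k=0}^{n-1} k_p_x * q * v^(k+1)
With constant q=0.017, v=0.952381
Sum = 0.176298
NSP = 458064 * 0.176298
= 80755.6


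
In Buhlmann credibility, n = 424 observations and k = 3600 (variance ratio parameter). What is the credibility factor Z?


Z = n / (n + k)
= 424 / (424 + 3600)
= 424 / 4024
= 0.1054


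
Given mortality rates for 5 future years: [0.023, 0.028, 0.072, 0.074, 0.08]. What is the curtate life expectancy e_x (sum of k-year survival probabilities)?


e_x = sum_{k=1}^{n} k_p_x
k_p_x values:
  1_p_x = 0.977
  2_p_x = 0.949644
  3_p_x = 0.88127
  4_p_x = 0.816056
  5_p_x = 0.750771
e_x = 4.3747


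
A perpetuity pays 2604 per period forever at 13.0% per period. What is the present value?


PV = PMT / i
= 2604 / 0.13
= 20030.7692


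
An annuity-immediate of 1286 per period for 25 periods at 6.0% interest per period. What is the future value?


FV = PMT * ((1+i)^n - 1) / i
= 1286 * ((1.06)^25 - 1) / 0.06
= 1286 * (4.291871 - 1) / 0.06
= 70555.7624


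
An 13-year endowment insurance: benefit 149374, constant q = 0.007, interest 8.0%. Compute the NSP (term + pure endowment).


Term component = 7985.0685
Pure endowment = 13_p_x * v^13 * benefit = 0.912726 * 0.367698 * 149374 = 50131.006
NSP = 58116.0745


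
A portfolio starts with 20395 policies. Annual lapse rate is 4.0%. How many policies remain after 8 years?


remaining = initial * (1 - lapse)^years
= 20395 * (1 - 0.04)^8
= 20395 * 0.72139
= 14712.7405


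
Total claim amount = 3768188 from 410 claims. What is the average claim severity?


severity = total / number
= 3768188 / 410
= 9190.7024


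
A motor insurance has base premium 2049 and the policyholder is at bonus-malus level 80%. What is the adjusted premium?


adjusted = base * BM_level / 100
= 2049 * 80 / 100
= 2049 * 0.8
= 1639.2


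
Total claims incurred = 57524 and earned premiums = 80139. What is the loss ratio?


Loss ratio = claims / premiums
= 57524 / 80139
= 0.7178


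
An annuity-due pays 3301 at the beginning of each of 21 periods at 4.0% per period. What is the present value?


PV_due = PMT * (1-(1+i)^(-n))/i * (1+i)
PV_immediate = 46310.257
PV_due = 46310.257 * 1.04
= 48162.6673


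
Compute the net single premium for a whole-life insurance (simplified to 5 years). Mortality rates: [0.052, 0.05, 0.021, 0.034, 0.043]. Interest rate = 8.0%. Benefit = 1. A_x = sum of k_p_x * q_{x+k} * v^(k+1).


v = 0.925926
Year 0: k_p_x=1.0, q=0.052, term=0.048148
Year 1: k_p_x=0.948, q=0.05, term=0.040638
Year 2: k_p_x=0.9006, q=0.021, term=0.015013
Year 3: k_p_x=0.881687, q=0.034, term=0.022034
Year 4: k_p_x=0.85171, q=0.043, term=0.024925
A_x = 0.1508


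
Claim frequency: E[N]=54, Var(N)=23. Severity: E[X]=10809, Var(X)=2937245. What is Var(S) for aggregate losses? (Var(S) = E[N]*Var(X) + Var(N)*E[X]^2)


Var(S) = E[N]*Var(X) + Var(N)*E[X]^2
= 54*2937245 + 23*10809^2
= 158611230 + 2687193063
= 2.8458e+09


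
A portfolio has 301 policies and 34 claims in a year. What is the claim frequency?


frequency = claims / policies
= 34 / 301
= 0.113


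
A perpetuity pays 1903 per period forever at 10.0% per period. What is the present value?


PV = PMT / i
= 1903 / 0.1
= 19030.0


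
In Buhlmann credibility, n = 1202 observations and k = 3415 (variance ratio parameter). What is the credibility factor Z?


Z = n / (n + k)
= 1202 / (1202 + 3415)
= 1202 / 4617
= 0.2603


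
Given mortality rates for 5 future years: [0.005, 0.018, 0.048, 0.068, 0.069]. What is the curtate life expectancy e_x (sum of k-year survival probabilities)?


e_x = sum_{k=1}^{n} k_p_x
k_p_x values:
  1_p_x = 0.995
  2_p_x = 0.97709
  3_p_x = 0.93019
  4_p_x = 0.866937
  5_p_x = 0.807118
e_x = 4.5763


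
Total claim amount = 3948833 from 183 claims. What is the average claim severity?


severity = total / number
= 3948833 / 183
= 21578.3224


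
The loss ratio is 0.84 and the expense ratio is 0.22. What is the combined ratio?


Combined ratio = loss ratio + expense ratio
= 0.84 + 0.22
= 1.06


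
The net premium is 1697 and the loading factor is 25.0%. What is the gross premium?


Gross = net * (1 + loading)
= 1697 * (1 + 0.25)
= 1697 * 1.25
= 2121.25


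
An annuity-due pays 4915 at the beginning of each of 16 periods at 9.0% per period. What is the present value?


PV_due = PMT * (1-(1+i)^(-n))/i * (1+i)
PV_immediate = 40856.2235
PV_due = 40856.2235 * 1.09
= 44533.2836


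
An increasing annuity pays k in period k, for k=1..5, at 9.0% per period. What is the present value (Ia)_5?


(Ia)_n = sum_{k=1}^{n} k * v^k, v = 1/(1+i)
v = 0.917431
Sum computed term by term:
(Ia)_5 = 11.0007


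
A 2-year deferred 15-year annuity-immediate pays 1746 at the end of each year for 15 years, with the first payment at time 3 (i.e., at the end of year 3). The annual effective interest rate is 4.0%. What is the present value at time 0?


PV at time 2 of the 15-year annuity-immediate:
a_n = 1746 * (1-(1+0.04)^(-15))/0.04 = 19412.7045
Discount back 2 years to time 0:
PV = 19412.7045 * (1+0.04)^(-2)
= 19412.7045 * 0.924556
= 17948.1365


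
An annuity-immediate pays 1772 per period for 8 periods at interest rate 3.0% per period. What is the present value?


PV = PMT * (1 - (1+i)^(-n)) / i
= 1772 * (1 - (1+0.03)^(-8)) / 0.03
= 1772 * (1 - 0.789409) / 0.03
= 1772 * 7.019692
= 12438.8946


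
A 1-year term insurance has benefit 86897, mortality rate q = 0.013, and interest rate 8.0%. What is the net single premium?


NSP = benefit * q * v
v = 1/(1+i) = 0.925926
NSP = 86897 * 0.013 * 0.925926
= 1045.9824


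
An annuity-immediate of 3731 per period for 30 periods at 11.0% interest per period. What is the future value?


FV = PMT * ((1+i)^n - 1) / i
= 3731 * ((1.11)^30 - 1) / 0.11
= 3731 * (22.892297 - 1) / 0.11
= 742546.8955


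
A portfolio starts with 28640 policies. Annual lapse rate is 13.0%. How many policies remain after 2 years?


remaining = initial * (1 - lapse)^years
= 28640 * (1 - 0.13)^2
= 28640 * 0.7569
= 21677.616


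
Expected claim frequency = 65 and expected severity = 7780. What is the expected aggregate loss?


E[S] = E[N] * E[X]
= 65 * 7780
= 505700


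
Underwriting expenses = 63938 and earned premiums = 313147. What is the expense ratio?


Expense ratio = expenses / premiums
= 63938 / 313147
= 0.2042


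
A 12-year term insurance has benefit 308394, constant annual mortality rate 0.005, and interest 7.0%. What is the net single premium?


NSP = benefit * sum_{k=0}^{n-1} k_p_x * q * v^(k+1)
With constant q=0.005, v=0.934579
Sum = 0.038794
NSP = 308394 * 0.038794
= 11963.8001


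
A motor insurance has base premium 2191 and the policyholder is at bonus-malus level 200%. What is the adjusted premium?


adjusted = base * BM_level / 100
= 2191 * 200 / 100
= 2191 * 2.0
= 4382.0


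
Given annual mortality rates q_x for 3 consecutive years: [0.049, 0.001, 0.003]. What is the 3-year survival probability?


p_k = 1 - q_k for each year
Survival = product of (1 - q_k)
= 0.951 * 0.999 * 0.997
= 0.9472


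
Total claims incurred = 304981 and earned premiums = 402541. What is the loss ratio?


Loss ratio = claims / premiums
= 304981 / 402541
= 0.7576


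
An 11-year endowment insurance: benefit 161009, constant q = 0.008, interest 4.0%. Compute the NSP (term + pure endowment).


Term component = 10877.4909
Pure endowment = 11_p_x * v^11 * benefit = 0.915437 * 0.649581 * 161009 = 95744.0544
NSP = 106621.5453


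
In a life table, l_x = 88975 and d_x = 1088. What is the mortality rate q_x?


q_x = d_x / l_x
= 1088 / 88975
= 0.0122


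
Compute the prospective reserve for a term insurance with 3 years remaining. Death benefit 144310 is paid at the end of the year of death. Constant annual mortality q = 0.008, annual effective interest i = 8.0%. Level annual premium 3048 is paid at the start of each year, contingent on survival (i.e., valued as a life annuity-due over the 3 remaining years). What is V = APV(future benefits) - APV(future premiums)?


v = 1/(1+i) = 0.925926
APV(future benefits) per unit = sum_{k=0}^{2} k_p_x * q * v^(k+1) = 0.020461
APV(future benefits) = 144310 * 0.020461 = 2952.6839
Life annuity-due factor ä_{x:3} = sum_{k=0}^{2} k_p_x * v^k = 2.762195
APV(future premiums) = 3048 * 2.762195 = 8419.1697
V = 2952.6839 - 8419.1697
= -5466.4858


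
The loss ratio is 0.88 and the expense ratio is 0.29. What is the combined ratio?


Combined ratio = loss ratio + expense ratio
= 0.88 + 0.29
= 1.17


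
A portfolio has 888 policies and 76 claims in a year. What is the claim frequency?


frequency = claims / policies
= 76 / 888
= 0.0856


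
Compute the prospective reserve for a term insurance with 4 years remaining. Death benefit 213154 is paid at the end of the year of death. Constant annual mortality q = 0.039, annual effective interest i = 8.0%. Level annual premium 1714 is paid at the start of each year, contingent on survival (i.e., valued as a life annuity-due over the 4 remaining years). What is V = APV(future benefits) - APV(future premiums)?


v = 1/(1+i) = 0.925926
APV(future benefits) per unit = sum_{k=0}^{3} k_p_x * q * v^(k+1) = 0.122276
APV(future benefits) = 213154 * 0.122276 = 26063.6927
Life annuity-due factor ä_{x:4} = sum_{k=0}^{3} k_p_x * v^k = 3.386114
APV(future premiums) = 1714 * 3.386114 = 5803.7998
V = 26063.6927 - 5803.7998
= 20259.8929


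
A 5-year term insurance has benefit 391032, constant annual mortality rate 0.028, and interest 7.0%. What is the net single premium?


NSP = benefit * sum_{k=0}^{n-1} k_p_x * q * v^(k+1)
With constant q=0.028, v=0.934579
Sum = 0.10897
NSP = 391032 * 0.10897
= 42610.9145


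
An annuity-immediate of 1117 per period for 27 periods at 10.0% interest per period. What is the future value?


FV = PMT * ((1+i)^n - 1) / i
= 1117 * ((1.1)^27 - 1) / 0.1
= 1117 * (13.109994 - 1) / 0.1
= 135268.6351


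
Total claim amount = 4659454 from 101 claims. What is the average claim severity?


severity = total / number
= 4659454 / 101
= 46133.2079


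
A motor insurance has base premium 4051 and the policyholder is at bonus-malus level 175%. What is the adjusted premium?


adjusted = base * BM_level / 100
= 4051 * 175 / 100
= 4051 * 1.75
= 7089.25


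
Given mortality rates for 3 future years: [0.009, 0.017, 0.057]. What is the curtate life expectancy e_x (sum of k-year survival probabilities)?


e_x = sum_{k=1}^{n} k_p_x
k_p_x values:
  1_p_x = 0.991
  2_p_x = 0.974153
  3_p_x = 0.918626
e_x = 2.8838


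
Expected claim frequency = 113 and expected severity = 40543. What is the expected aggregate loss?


E[S] = E[N] * E[X]
= 113 * 40543
= 4.5814e+06


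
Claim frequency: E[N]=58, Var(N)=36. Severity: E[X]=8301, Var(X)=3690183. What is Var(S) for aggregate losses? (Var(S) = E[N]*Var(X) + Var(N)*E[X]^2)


Var(S) = E[N]*Var(X) + Var(N)*E[X]^2
= 58*3690183 + 36*8301^2
= 214030614 + 2480637636
= 2.6947e+09
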